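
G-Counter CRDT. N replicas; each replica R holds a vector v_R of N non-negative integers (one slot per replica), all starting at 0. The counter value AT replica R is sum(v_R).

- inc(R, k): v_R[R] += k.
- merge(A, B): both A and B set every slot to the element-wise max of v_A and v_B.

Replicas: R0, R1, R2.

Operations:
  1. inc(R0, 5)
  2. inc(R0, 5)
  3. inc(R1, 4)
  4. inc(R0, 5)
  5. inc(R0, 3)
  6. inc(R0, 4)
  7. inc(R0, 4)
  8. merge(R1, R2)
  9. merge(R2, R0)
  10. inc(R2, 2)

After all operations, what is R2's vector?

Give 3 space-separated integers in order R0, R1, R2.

Op 1: inc R0 by 5 -> R0=(5,0,0) value=5
Op 2: inc R0 by 5 -> R0=(10,0,0) value=10
Op 3: inc R1 by 4 -> R1=(0,4,0) value=4
Op 4: inc R0 by 5 -> R0=(15,0,0) value=15
Op 5: inc R0 by 3 -> R0=(18,0,0) value=18
Op 6: inc R0 by 4 -> R0=(22,0,0) value=22
Op 7: inc R0 by 4 -> R0=(26,0,0) value=26
Op 8: merge R1<->R2 -> R1=(0,4,0) R2=(0,4,0)
Op 9: merge R2<->R0 -> R2=(26,4,0) R0=(26,4,0)
Op 10: inc R2 by 2 -> R2=(26,4,2) value=32

Answer: 26 4 2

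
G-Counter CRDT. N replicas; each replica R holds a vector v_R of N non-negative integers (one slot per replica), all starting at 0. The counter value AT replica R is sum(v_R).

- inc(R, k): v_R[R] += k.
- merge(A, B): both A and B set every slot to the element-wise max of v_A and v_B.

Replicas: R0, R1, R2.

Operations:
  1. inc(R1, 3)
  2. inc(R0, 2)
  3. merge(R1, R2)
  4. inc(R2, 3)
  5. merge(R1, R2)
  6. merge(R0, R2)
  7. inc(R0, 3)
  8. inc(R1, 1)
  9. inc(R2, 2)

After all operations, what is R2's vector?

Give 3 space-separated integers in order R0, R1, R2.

Op 1: inc R1 by 3 -> R1=(0,3,0) value=3
Op 2: inc R0 by 2 -> R0=(2,0,0) value=2
Op 3: merge R1<->R2 -> R1=(0,3,0) R2=(0,3,0)
Op 4: inc R2 by 3 -> R2=(0,3,3) value=6
Op 5: merge R1<->R2 -> R1=(0,3,3) R2=(0,3,3)
Op 6: merge R0<->R2 -> R0=(2,3,3) R2=(2,3,3)
Op 7: inc R0 by 3 -> R0=(5,3,3) value=11
Op 8: inc R1 by 1 -> R1=(0,4,3) value=7
Op 9: inc R2 by 2 -> R2=(2,3,5) value=10

Answer: 2 3 5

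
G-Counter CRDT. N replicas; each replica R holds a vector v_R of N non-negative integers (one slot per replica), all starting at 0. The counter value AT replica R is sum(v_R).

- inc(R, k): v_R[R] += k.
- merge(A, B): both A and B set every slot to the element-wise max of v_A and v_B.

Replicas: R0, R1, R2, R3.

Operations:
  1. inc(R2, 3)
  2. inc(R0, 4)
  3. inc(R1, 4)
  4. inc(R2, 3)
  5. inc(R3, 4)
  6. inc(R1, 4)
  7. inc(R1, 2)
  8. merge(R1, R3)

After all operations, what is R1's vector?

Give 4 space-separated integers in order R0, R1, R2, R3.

Op 1: inc R2 by 3 -> R2=(0,0,3,0) value=3
Op 2: inc R0 by 4 -> R0=(4,0,0,0) value=4
Op 3: inc R1 by 4 -> R1=(0,4,0,0) value=4
Op 4: inc R2 by 3 -> R2=(0,0,6,0) value=6
Op 5: inc R3 by 4 -> R3=(0,0,0,4) value=4
Op 6: inc R1 by 4 -> R1=(0,8,0,0) value=8
Op 7: inc R1 by 2 -> R1=(0,10,0,0) value=10
Op 8: merge R1<->R3 -> R1=(0,10,0,4) R3=(0,10,0,4)

Answer: 0 10 0 4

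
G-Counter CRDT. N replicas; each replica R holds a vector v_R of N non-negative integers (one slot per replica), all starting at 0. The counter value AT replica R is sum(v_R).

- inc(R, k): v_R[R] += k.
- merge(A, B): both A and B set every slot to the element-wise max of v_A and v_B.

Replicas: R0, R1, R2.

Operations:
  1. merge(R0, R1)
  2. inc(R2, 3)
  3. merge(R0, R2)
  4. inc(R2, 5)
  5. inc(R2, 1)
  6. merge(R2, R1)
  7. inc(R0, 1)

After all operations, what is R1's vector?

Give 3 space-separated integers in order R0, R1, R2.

Op 1: merge R0<->R1 -> R0=(0,0,0) R1=(0,0,0)
Op 2: inc R2 by 3 -> R2=(0,0,3) value=3
Op 3: merge R0<->R2 -> R0=(0,0,3) R2=(0,0,3)
Op 4: inc R2 by 5 -> R2=(0,0,8) value=8
Op 5: inc R2 by 1 -> R2=(0,0,9) value=9
Op 6: merge R2<->R1 -> R2=(0,0,9) R1=(0,0,9)
Op 7: inc R0 by 1 -> R0=(1,0,3) value=4

Answer: 0 0 9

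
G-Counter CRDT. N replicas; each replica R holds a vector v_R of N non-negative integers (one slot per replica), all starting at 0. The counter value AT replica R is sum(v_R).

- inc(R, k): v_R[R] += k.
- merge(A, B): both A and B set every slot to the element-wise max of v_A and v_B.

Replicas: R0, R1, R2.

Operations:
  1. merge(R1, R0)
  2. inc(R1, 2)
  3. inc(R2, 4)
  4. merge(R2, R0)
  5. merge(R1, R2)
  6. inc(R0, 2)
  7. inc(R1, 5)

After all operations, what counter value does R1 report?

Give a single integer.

Op 1: merge R1<->R0 -> R1=(0,0,0) R0=(0,0,0)
Op 2: inc R1 by 2 -> R1=(0,2,0) value=2
Op 3: inc R2 by 4 -> R2=(0,0,4) value=4
Op 4: merge R2<->R0 -> R2=(0,0,4) R0=(0,0,4)
Op 5: merge R1<->R2 -> R1=(0,2,4) R2=(0,2,4)
Op 6: inc R0 by 2 -> R0=(2,0,4) value=6
Op 7: inc R1 by 5 -> R1=(0,7,4) value=11

Answer: 11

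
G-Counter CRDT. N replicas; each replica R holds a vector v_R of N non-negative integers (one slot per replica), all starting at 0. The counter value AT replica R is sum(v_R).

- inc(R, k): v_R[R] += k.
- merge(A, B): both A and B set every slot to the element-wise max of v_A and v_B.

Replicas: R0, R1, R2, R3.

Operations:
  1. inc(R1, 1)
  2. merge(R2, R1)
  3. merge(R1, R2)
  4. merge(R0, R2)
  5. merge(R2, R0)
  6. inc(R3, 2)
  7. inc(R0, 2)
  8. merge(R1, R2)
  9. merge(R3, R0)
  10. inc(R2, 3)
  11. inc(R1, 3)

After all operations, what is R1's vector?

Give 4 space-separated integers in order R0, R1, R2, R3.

Answer: 0 4 0 0

Derivation:
Op 1: inc R1 by 1 -> R1=(0,1,0,0) value=1
Op 2: merge R2<->R1 -> R2=(0,1,0,0) R1=(0,1,0,0)
Op 3: merge R1<->R2 -> R1=(0,1,0,0) R2=(0,1,0,0)
Op 4: merge R0<->R2 -> R0=(0,1,0,0) R2=(0,1,0,0)
Op 5: merge R2<->R0 -> R2=(0,1,0,0) R0=(0,1,0,0)
Op 6: inc R3 by 2 -> R3=(0,0,0,2) value=2
Op 7: inc R0 by 2 -> R0=(2,1,0,0) value=3
Op 8: merge R1<->R2 -> R1=(0,1,0,0) R2=(0,1,0,0)
Op 9: merge R3<->R0 -> R3=(2,1,0,2) R0=(2,1,0,2)
Op 10: inc R2 by 3 -> R2=(0,1,3,0) value=4
Op 11: inc R1 by 3 -> R1=(0,4,0,0) value=4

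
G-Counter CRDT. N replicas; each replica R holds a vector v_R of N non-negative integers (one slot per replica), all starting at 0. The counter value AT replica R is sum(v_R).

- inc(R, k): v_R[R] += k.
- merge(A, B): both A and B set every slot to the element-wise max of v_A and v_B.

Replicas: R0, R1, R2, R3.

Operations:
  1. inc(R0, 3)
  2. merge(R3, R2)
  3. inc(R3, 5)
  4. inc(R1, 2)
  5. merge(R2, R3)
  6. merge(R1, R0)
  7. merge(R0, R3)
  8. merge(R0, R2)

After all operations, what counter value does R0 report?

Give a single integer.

Op 1: inc R0 by 3 -> R0=(3,0,0,0) value=3
Op 2: merge R3<->R2 -> R3=(0,0,0,0) R2=(0,0,0,0)
Op 3: inc R3 by 5 -> R3=(0,0,0,5) value=5
Op 4: inc R1 by 2 -> R1=(0,2,0,0) value=2
Op 5: merge R2<->R3 -> R2=(0,0,0,5) R3=(0,0,0,5)
Op 6: merge R1<->R0 -> R1=(3,2,0,0) R0=(3,2,0,0)
Op 7: merge R0<->R3 -> R0=(3,2,0,5) R3=(3,2,0,5)
Op 8: merge R0<->R2 -> R0=(3,2,0,5) R2=(3,2,0,5)

Answer: 10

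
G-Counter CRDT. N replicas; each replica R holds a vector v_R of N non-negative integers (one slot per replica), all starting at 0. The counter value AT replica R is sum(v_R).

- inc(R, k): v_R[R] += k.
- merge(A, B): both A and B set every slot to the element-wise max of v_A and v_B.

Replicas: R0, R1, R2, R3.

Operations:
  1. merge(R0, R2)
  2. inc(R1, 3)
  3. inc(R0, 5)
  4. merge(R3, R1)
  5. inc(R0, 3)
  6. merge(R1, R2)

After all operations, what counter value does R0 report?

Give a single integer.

Op 1: merge R0<->R2 -> R0=(0,0,0,0) R2=(0,0,0,0)
Op 2: inc R1 by 3 -> R1=(0,3,0,0) value=3
Op 3: inc R0 by 5 -> R0=(5,0,0,0) value=5
Op 4: merge R3<->R1 -> R3=(0,3,0,0) R1=(0,3,0,0)
Op 5: inc R0 by 3 -> R0=(8,0,0,0) value=8
Op 6: merge R1<->R2 -> R1=(0,3,0,0) R2=(0,3,0,0)

Answer: 8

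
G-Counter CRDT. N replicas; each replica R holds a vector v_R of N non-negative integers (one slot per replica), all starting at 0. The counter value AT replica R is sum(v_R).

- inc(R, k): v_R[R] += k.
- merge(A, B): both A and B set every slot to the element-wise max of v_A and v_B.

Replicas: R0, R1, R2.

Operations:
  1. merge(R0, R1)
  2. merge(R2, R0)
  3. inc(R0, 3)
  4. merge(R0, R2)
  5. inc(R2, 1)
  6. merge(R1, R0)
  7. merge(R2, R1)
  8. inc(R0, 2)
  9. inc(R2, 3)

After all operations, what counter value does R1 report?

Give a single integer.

Op 1: merge R0<->R1 -> R0=(0,0,0) R1=(0,0,0)
Op 2: merge R2<->R0 -> R2=(0,0,0) R0=(0,0,0)
Op 3: inc R0 by 3 -> R0=(3,0,0) value=3
Op 4: merge R0<->R2 -> R0=(3,0,0) R2=(3,0,0)
Op 5: inc R2 by 1 -> R2=(3,0,1) value=4
Op 6: merge R1<->R0 -> R1=(3,0,0) R0=(3,0,0)
Op 7: merge R2<->R1 -> R2=(3,0,1) R1=(3,0,1)
Op 8: inc R0 by 2 -> R0=(5,0,0) value=5
Op 9: inc R2 by 3 -> R2=(3,0,4) value=7

Answer: 4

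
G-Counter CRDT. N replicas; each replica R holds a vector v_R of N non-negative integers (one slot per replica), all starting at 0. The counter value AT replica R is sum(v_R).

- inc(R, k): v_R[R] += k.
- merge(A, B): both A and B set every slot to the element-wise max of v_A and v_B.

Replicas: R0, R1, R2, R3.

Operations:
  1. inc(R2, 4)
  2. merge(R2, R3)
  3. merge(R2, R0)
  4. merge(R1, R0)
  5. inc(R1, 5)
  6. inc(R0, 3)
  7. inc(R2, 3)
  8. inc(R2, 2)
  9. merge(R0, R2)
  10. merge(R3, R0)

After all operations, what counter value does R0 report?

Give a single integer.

Op 1: inc R2 by 4 -> R2=(0,0,4,0) value=4
Op 2: merge R2<->R3 -> R2=(0,0,4,0) R3=(0,0,4,0)
Op 3: merge R2<->R0 -> R2=(0,0,4,0) R0=(0,0,4,0)
Op 4: merge R1<->R0 -> R1=(0,0,4,0) R0=(0,0,4,0)
Op 5: inc R1 by 5 -> R1=(0,5,4,0) value=9
Op 6: inc R0 by 3 -> R0=(3,0,4,0) value=7
Op 7: inc R2 by 3 -> R2=(0,0,7,0) value=7
Op 8: inc R2 by 2 -> R2=(0,0,9,0) value=9
Op 9: merge R0<->R2 -> R0=(3,0,9,0) R2=(3,0,9,0)
Op 10: merge R3<->R0 -> R3=(3,0,9,0) R0=(3,0,9,0)

Answer: 12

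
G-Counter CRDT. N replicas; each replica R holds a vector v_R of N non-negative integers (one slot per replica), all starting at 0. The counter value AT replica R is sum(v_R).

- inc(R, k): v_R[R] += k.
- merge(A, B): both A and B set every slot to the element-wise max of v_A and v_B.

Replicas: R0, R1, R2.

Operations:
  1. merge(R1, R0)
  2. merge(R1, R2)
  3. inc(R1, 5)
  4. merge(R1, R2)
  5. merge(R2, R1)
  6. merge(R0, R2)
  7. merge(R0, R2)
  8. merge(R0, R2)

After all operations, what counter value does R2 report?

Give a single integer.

Answer: 5

Derivation:
Op 1: merge R1<->R0 -> R1=(0,0,0) R0=(0,0,0)
Op 2: merge R1<->R2 -> R1=(0,0,0) R2=(0,0,0)
Op 3: inc R1 by 5 -> R1=(0,5,0) value=5
Op 4: merge R1<->R2 -> R1=(0,5,0) R2=(0,5,0)
Op 5: merge R2<->R1 -> R2=(0,5,0) R1=(0,5,0)
Op 6: merge R0<->R2 -> R0=(0,5,0) R2=(0,5,0)
Op 7: merge R0<->R2 -> R0=(0,5,0) R2=(0,5,0)
Op 8: merge R0<->R2 -> R0=(0,5,0) R2=(0,5,0)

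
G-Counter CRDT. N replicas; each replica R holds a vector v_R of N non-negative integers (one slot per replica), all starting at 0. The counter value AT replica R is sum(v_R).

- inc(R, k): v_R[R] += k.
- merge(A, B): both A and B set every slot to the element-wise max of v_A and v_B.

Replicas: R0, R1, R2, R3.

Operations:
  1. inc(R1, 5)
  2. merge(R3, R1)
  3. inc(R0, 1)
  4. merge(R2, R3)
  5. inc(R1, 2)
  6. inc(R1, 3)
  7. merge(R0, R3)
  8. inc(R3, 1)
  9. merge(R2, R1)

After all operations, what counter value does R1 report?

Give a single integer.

Answer: 10

Derivation:
Op 1: inc R1 by 5 -> R1=(0,5,0,0) value=5
Op 2: merge R3<->R1 -> R3=(0,5,0,0) R1=(0,5,0,0)
Op 3: inc R0 by 1 -> R0=(1,0,0,0) value=1
Op 4: merge R2<->R3 -> R2=(0,5,0,0) R3=(0,5,0,0)
Op 5: inc R1 by 2 -> R1=(0,7,0,0) value=7
Op 6: inc R1 by 3 -> R1=(0,10,0,0) value=10
Op 7: merge R0<->R3 -> R0=(1,5,0,0) R3=(1,5,0,0)
Op 8: inc R3 by 1 -> R3=(1,5,0,1) value=7
Op 9: merge R2<->R1 -> R2=(0,10,0,0) R1=(0,10,0,0)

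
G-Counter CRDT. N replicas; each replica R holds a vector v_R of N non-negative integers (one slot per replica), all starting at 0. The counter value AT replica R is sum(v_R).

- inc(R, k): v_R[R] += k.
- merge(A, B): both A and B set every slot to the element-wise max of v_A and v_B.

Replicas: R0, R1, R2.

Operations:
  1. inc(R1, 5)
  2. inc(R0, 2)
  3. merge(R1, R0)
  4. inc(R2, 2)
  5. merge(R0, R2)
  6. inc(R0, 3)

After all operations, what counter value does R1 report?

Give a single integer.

Op 1: inc R1 by 5 -> R1=(0,5,0) value=5
Op 2: inc R0 by 2 -> R0=(2,0,0) value=2
Op 3: merge R1<->R0 -> R1=(2,5,0) R0=(2,5,0)
Op 4: inc R2 by 2 -> R2=(0,0,2) value=2
Op 5: merge R0<->R2 -> R0=(2,5,2) R2=(2,5,2)
Op 6: inc R0 by 3 -> R0=(5,5,2) value=12

Answer: 7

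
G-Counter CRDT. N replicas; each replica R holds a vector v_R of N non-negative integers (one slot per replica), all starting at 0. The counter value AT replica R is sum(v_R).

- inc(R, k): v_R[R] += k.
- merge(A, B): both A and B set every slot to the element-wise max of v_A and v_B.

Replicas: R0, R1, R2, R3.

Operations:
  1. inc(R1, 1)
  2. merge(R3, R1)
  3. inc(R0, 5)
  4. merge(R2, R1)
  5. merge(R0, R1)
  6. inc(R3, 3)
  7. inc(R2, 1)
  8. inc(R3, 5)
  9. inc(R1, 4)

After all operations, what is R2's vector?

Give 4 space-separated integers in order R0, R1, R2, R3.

Op 1: inc R1 by 1 -> R1=(0,1,0,0) value=1
Op 2: merge R3<->R1 -> R3=(0,1,0,0) R1=(0,1,0,0)
Op 3: inc R0 by 5 -> R0=(5,0,0,0) value=5
Op 4: merge R2<->R1 -> R2=(0,1,0,0) R1=(0,1,0,0)
Op 5: merge R0<->R1 -> R0=(5,1,0,0) R1=(5,1,0,0)
Op 6: inc R3 by 3 -> R3=(0,1,0,3) value=4
Op 7: inc R2 by 1 -> R2=(0,1,1,0) value=2
Op 8: inc R3 by 5 -> R3=(0,1,0,8) value=9
Op 9: inc R1 by 4 -> R1=(5,5,0,0) value=10

Answer: 0 1 1 0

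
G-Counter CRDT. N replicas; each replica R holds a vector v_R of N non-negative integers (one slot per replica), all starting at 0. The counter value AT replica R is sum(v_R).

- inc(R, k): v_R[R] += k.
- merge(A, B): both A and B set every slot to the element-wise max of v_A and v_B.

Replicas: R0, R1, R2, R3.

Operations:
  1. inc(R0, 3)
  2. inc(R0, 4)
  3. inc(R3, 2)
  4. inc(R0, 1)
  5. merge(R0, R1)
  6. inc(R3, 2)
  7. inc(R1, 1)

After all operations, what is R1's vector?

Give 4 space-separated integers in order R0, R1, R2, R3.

Op 1: inc R0 by 3 -> R0=(3,0,0,0) value=3
Op 2: inc R0 by 4 -> R0=(7,0,0,0) value=7
Op 3: inc R3 by 2 -> R3=(0,0,0,2) value=2
Op 4: inc R0 by 1 -> R0=(8,0,0,0) value=8
Op 5: merge R0<->R1 -> R0=(8,0,0,0) R1=(8,0,0,0)
Op 6: inc R3 by 2 -> R3=(0,0,0,4) value=4
Op 7: inc R1 by 1 -> R1=(8,1,0,0) value=9

Answer: 8 1 0 0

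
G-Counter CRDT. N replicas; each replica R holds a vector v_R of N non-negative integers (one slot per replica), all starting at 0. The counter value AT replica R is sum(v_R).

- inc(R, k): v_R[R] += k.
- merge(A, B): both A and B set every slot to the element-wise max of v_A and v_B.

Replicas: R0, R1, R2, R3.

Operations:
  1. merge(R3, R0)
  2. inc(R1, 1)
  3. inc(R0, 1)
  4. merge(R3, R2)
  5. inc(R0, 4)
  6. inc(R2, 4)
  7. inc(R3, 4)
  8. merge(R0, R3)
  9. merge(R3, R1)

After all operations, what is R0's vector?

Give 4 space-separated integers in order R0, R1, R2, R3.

Op 1: merge R3<->R0 -> R3=(0,0,0,0) R0=(0,0,0,0)
Op 2: inc R1 by 1 -> R1=(0,1,0,0) value=1
Op 3: inc R0 by 1 -> R0=(1,0,0,0) value=1
Op 4: merge R3<->R2 -> R3=(0,0,0,0) R2=(0,0,0,0)
Op 5: inc R0 by 4 -> R0=(5,0,0,0) value=5
Op 6: inc R2 by 4 -> R2=(0,0,4,0) value=4
Op 7: inc R3 by 4 -> R3=(0,0,0,4) value=4
Op 8: merge R0<->R3 -> R0=(5,0,0,4) R3=(5,0,0,4)
Op 9: merge R3<->R1 -> R3=(5,1,0,4) R1=(5,1,0,4)

Answer: 5 0 0 4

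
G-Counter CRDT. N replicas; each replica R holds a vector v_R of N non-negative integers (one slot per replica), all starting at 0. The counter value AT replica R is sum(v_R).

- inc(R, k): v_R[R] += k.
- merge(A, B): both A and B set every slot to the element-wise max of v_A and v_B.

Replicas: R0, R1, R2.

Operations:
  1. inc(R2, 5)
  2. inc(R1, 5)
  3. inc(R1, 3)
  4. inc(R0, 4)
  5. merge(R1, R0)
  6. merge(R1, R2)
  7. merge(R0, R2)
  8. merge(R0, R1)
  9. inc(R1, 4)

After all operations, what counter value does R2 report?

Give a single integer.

Op 1: inc R2 by 5 -> R2=(0,0,5) value=5
Op 2: inc R1 by 5 -> R1=(0,5,0) value=5
Op 3: inc R1 by 3 -> R1=(0,8,0) value=8
Op 4: inc R0 by 4 -> R0=(4,0,0) value=4
Op 5: merge R1<->R0 -> R1=(4,8,0) R0=(4,8,0)
Op 6: merge R1<->R2 -> R1=(4,8,5) R2=(4,8,5)
Op 7: merge R0<->R2 -> R0=(4,8,5) R2=(4,8,5)
Op 8: merge R0<->R1 -> R0=(4,8,5) R1=(4,8,5)
Op 9: inc R1 by 4 -> R1=(4,12,5) value=21

Answer: 17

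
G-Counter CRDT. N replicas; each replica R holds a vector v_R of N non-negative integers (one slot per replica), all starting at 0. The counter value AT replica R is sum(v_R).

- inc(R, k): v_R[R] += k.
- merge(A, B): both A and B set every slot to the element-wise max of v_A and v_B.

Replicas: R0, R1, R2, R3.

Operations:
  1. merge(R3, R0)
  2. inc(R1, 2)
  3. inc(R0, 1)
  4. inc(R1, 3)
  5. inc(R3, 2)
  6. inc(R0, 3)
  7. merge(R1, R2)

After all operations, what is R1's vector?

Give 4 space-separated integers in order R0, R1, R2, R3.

Op 1: merge R3<->R0 -> R3=(0,0,0,0) R0=(0,0,0,0)
Op 2: inc R1 by 2 -> R1=(0,2,0,0) value=2
Op 3: inc R0 by 1 -> R0=(1,0,0,0) value=1
Op 4: inc R1 by 3 -> R1=(0,5,0,0) value=5
Op 5: inc R3 by 2 -> R3=(0,0,0,2) value=2
Op 6: inc R0 by 3 -> R0=(4,0,0,0) value=4
Op 7: merge R1<->R2 -> R1=(0,5,0,0) R2=(0,5,0,0)

Answer: 0 5 0 0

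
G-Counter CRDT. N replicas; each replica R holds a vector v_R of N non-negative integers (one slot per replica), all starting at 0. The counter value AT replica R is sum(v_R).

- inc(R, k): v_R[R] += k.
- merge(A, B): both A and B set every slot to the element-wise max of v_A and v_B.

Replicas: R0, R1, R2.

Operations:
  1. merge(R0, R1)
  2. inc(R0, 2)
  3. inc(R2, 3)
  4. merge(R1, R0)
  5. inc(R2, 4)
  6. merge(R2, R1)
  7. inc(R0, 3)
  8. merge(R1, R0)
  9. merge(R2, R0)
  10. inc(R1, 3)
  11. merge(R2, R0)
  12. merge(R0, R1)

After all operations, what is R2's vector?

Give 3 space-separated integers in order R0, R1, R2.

Answer: 5 0 7

Derivation:
Op 1: merge R0<->R1 -> R0=(0,0,0) R1=(0,0,0)
Op 2: inc R0 by 2 -> R0=(2,0,0) value=2
Op 3: inc R2 by 3 -> R2=(0,0,3) value=3
Op 4: merge R1<->R0 -> R1=(2,0,0) R0=(2,0,0)
Op 5: inc R2 by 4 -> R2=(0,0,7) value=7
Op 6: merge R2<->R1 -> R2=(2,0,7) R1=(2,0,7)
Op 7: inc R0 by 3 -> R0=(5,0,0) value=5
Op 8: merge R1<->R0 -> R1=(5,0,7) R0=(5,0,7)
Op 9: merge R2<->R0 -> R2=(5,0,7) R0=(5,0,7)
Op 10: inc R1 by 3 -> R1=(5,3,7) value=15
Op 11: merge R2<->R0 -> R2=(5,0,7) R0=(5,0,7)
Op 12: merge R0<->R1 -> R0=(5,3,7) R1=(5,3,7)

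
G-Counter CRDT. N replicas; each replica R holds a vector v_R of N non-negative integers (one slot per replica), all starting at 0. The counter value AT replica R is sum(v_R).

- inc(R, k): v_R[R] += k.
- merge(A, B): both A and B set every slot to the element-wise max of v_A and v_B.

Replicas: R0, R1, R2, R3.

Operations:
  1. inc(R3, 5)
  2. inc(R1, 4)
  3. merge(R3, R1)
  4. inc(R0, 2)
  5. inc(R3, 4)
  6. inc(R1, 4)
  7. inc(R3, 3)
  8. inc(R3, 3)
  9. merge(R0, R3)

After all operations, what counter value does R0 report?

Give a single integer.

Op 1: inc R3 by 5 -> R3=(0,0,0,5) value=5
Op 2: inc R1 by 4 -> R1=(0,4,0,0) value=4
Op 3: merge R3<->R1 -> R3=(0,4,0,5) R1=(0,4,0,5)
Op 4: inc R0 by 2 -> R0=(2,0,0,0) value=2
Op 5: inc R3 by 4 -> R3=(0,4,0,9) value=13
Op 6: inc R1 by 4 -> R1=(0,8,0,5) value=13
Op 7: inc R3 by 3 -> R3=(0,4,0,12) value=16
Op 8: inc R3 by 3 -> R3=(0,4,0,15) value=19
Op 9: merge R0<->R3 -> R0=(2,4,0,15) R3=(2,4,0,15)

Answer: 21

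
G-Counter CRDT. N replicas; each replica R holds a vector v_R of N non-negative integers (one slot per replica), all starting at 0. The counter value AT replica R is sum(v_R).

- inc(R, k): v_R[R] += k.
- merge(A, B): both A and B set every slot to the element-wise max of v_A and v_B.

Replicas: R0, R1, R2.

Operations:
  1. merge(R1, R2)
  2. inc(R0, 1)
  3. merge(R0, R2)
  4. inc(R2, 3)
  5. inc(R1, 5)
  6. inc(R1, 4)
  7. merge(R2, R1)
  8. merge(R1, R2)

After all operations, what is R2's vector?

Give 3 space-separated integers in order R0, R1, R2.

Answer: 1 9 3

Derivation:
Op 1: merge R1<->R2 -> R1=(0,0,0) R2=(0,0,0)
Op 2: inc R0 by 1 -> R0=(1,0,0) value=1
Op 3: merge R0<->R2 -> R0=(1,0,0) R2=(1,0,0)
Op 4: inc R2 by 3 -> R2=(1,0,3) value=4
Op 5: inc R1 by 5 -> R1=(0,5,0) value=5
Op 6: inc R1 by 4 -> R1=(0,9,0) value=9
Op 7: merge R2<->R1 -> R2=(1,9,3) R1=(1,9,3)
Op 8: merge R1<->R2 -> R1=(1,9,3) R2=(1,9,3)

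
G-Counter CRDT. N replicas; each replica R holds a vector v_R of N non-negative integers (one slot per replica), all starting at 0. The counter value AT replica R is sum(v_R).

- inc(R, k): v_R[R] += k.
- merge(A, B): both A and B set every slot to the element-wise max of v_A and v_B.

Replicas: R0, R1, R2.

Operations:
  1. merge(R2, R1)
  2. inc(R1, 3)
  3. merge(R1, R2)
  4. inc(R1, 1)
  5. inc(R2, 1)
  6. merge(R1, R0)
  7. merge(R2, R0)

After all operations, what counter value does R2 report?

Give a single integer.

Answer: 5

Derivation:
Op 1: merge R2<->R1 -> R2=(0,0,0) R1=(0,0,0)
Op 2: inc R1 by 3 -> R1=(0,3,0) value=3
Op 3: merge R1<->R2 -> R1=(0,3,0) R2=(0,3,0)
Op 4: inc R1 by 1 -> R1=(0,4,0) value=4
Op 5: inc R2 by 1 -> R2=(0,3,1) value=4
Op 6: merge R1<->R0 -> R1=(0,4,0) R0=(0,4,0)
Op 7: merge R2<->R0 -> R2=(0,4,1) R0=(0,4,1)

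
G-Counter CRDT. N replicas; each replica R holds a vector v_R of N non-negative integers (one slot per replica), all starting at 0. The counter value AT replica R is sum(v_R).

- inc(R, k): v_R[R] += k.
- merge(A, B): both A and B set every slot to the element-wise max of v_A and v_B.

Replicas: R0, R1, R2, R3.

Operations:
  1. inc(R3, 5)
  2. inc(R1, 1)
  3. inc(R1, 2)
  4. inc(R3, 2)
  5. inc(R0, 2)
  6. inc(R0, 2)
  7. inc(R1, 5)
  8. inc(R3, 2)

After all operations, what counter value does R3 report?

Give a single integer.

Answer: 9

Derivation:
Op 1: inc R3 by 5 -> R3=(0,0,0,5) value=5
Op 2: inc R1 by 1 -> R1=(0,1,0,0) value=1
Op 3: inc R1 by 2 -> R1=(0,3,0,0) value=3
Op 4: inc R3 by 2 -> R3=(0,0,0,7) value=7
Op 5: inc R0 by 2 -> R0=(2,0,0,0) value=2
Op 6: inc R0 by 2 -> R0=(4,0,0,0) value=4
Op 7: inc R1 by 5 -> R1=(0,8,0,0) value=8
Op 8: inc R3 by 2 -> R3=(0,0,0,9) value=9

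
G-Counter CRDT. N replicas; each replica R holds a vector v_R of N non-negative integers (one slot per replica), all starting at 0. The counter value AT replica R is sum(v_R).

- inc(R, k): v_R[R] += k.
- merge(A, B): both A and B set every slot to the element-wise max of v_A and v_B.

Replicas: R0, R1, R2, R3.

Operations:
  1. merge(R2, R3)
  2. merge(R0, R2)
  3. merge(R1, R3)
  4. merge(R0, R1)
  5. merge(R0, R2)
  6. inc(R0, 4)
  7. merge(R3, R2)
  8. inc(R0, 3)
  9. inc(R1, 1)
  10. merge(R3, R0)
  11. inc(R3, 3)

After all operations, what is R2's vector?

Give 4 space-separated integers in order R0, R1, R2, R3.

Op 1: merge R2<->R3 -> R2=(0,0,0,0) R3=(0,0,0,0)
Op 2: merge R0<->R2 -> R0=(0,0,0,0) R2=(0,0,0,0)
Op 3: merge R1<->R3 -> R1=(0,0,0,0) R3=(0,0,0,0)
Op 4: merge R0<->R1 -> R0=(0,0,0,0) R1=(0,0,0,0)
Op 5: merge R0<->R2 -> R0=(0,0,0,0) R2=(0,0,0,0)
Op 6: inc R0 by 4 -> R0=(4,0,0,0) value=4
Op 7: merge R3<->R2 -> R3=(0,0,0,0) R2=(0,0,0,0)
Op 8: inc R0 by 3 -> R0=(7,0,0,0) value=7
Op 9: inc R1 by 1 -> R1=(0,1,0,0) value=1
Op 10: merge R3<->R0 -> R3=(7,0,0,0) R0=(7,0,0,0)
Op 11: inc R3 by 3 -> R3=(7,0,0,3) value=10

Answer: 0 0 0 0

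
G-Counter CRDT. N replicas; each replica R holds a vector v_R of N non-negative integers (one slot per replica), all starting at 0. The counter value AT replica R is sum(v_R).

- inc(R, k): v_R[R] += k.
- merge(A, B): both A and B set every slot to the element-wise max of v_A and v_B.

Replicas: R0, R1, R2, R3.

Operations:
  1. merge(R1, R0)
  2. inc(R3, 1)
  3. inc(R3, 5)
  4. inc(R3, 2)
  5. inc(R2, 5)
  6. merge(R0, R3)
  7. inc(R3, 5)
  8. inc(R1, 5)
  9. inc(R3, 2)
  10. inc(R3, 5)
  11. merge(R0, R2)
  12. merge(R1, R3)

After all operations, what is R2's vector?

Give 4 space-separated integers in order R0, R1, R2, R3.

Answer: 0 0 5 8

Derivation:
Op 1: merge R1<->R0 -> R1=(0,0,0,0) R0=(0,0,0,0)
Op 2: inc R3 by 1 -> R3=(0,0,0,1) value=1
Op 3: inc R3 by 5 -> R3=(0,0,0,6) value=6
Op 4: inc R3 by 2 -> R3=(0,0,0,8) value=8
Op 5: inc R2 by 5 -> R2=(0,0,5,0) value=5
Op 6: merge R0<->R3 -> R0=(0,0,0,8) R3=(0,0,0,8)
Op 7: inc R3 by 5 -> R3=(0,0,0,13) value=13
Op 8: inc R1 by 5 -> R1=(0,5,0,0) value=5
Op 9: inc R3 by 2 -> R3=(0,0,0,15) value=15
Op 10: inc R3 by 5 -> R3=(0,0,0,20) value=20
Op 11: merge R0<->R2 -> R0=(0,0,5,8) R2=(0,0,5,8)
Op 12: merge R1<->R3 -> R1=(0,5,0,20) R3=(0,5,0,20)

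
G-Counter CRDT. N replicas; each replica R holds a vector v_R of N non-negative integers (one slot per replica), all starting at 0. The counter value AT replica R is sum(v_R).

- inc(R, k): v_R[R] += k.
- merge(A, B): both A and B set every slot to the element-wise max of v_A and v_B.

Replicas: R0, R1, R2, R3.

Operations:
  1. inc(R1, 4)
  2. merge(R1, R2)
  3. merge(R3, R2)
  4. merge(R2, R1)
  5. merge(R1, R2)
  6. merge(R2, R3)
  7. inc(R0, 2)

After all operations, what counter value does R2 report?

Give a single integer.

Op 1: inc R1 by 4 -> R1=(0,4,0,0) value=4
Op 2: merge R1<->R2 -> R1=(0,4,0,0) R2=(0,4,0,0)
Op 3: merge R3<->R2 -> R3=(0,4,0,0) R2=(0,4,0,0)
Op 4: merge R2<->R1 -> R2=(0,4,0,0) R1=(0,4,0,0)
Op 5: merge R1<->R2 -> R1=(0,4,0,0) R2=(0,4,0,0)
Op 6: merge R2<->R3 -> R2=(0,4,0,0) R3=(0,4,0,0)
Op 7: inc R0 by 2 -> R0=(2,0,0,0) value=2

Answer: 4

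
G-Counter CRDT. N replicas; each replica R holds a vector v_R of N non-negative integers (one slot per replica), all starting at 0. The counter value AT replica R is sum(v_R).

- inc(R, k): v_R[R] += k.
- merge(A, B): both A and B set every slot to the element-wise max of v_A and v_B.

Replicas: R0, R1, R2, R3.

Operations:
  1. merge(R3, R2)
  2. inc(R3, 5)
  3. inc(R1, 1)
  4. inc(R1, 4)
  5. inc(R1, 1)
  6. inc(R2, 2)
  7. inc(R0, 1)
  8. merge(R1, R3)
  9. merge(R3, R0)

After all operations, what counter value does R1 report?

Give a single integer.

Answer: 11

Derivation:
Op 1: merge R3<->R2 -> R3=(0,0,0,0) R2=(0,0,0,0)
Op 2: inc R3 by 5 -> R3=(0,0,0,5) value=5
Op 3: inc R1 by 1 -> R1=(0,1,0,0) value=1
Op 4: inc R1 by 4 -> R1=(0,5,0,0) value=5
Op 5: inc R1 by 1 -> R1=(0,6,0,0) value=6
Op 6: inc R2 by 2 -> R2=(0,0,2,0) value=2
Op 7: inc R0 by 1 -> R0=(1,0,0,0) value=1
Op 8: merge R1<->R3 -> R1=(0,6,0,5) R3=(0,6,0,5)
Op 9: merge R3<->R0 -> R3=(1,6,0,5) R0=(1,6,0,5)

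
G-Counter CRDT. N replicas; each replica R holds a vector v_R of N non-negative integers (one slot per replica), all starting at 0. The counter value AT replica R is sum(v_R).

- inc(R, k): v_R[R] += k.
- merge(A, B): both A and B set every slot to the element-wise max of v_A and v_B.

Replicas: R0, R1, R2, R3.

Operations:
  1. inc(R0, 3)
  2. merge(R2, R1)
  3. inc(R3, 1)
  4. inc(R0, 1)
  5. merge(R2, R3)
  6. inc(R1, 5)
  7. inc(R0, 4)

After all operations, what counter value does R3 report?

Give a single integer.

Answer: 1

Derivation:
Op 1: inc R0 by 3 -> R0=(3,0,0,0) value=3
Op 2: merge R2<->R1 -> R2=(0,0,0,0) R1=(0,0,0,0)
Op 3: inc R3 by 1 -> R3=(0,0,0,1) value=1
Op 4: inc R0 by 1 -> R0=(4,0,0,0) value=4
Op 5: merge R2<->R3 -> R2=(0,0,0,1) R3=(0,0,0,1)
Op 6: inc R1 by 5 -> R1=(0,5,0,0) value=5
Op 7: inc R0 by 4 -> R0=(8,0,0,0) value=8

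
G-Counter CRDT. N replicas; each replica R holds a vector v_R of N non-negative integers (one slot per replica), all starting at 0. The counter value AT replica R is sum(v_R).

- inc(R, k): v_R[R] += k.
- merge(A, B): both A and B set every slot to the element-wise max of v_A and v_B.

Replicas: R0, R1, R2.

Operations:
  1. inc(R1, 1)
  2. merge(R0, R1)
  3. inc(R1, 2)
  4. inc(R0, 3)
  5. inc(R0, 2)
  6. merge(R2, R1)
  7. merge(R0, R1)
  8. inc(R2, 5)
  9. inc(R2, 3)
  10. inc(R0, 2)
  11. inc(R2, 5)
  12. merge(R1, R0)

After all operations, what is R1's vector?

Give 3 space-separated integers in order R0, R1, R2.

Op 1: inc R1 by 1 -> R1=(0,1,0) value=1
Op 2: merge R0<->R1 -> R0=(0,1,0) R1=(0,1,0)
Op 3: inc R1 by 2 -> R1=(0,3,0) value=3
Op 4: inc R0 by 3 -> R0=(3,1,0) value=4
Op 5: inc R0 by 2 -> R0=(5,1,0) value=6
Op 6: merge R2<->R1 -> R2=(0,3,0) R1=(0,3,0)
Op 7: merge R0<->R1 -> R0=(5,3,0) R1=(5,3,0)
Op 8: inc R2 by 5 -> R2=(0,3,5) value=8
Op 9: inc R2 by 3 -> R2=(0,3,8) value=11
Op 10: inc R0 by 2 -> R0=(7,3,0) value=10
Op 11: inc R2 by 5 -> R2=(0,3,13) value=16
Op 12: merge R1<->R0 -> R1=(7,3,0) R0=(7,3,0)

Answer: 7 3 0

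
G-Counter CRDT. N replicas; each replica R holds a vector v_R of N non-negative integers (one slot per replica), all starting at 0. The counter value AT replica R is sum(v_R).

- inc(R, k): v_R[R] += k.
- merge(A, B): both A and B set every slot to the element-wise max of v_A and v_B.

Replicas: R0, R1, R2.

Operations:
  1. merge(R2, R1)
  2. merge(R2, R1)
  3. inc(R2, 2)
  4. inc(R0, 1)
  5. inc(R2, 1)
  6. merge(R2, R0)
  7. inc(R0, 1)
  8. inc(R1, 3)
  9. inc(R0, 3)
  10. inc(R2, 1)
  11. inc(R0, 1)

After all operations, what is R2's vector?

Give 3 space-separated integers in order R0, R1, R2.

Answer: 1 0 4

Derivation:
Op 1: merge R2<->R1 -> R2=(0,0,0) R1=(0,0,0)
Op 2: merge R2<->R1 -> R2=(0,0,0) R1=(0,0,0)
Op 3: inc R2 by 2 -> R2=(0,0,2) value=2
Op 4: inc R0 by 1 -> R0=(1,0,0) value=1
Op 5: inc R2 by 1 -> R2=(0,0,3) value=3
Op 6: merge R2<->R0 -> R2=(1,0,3) R0=(1,0,3)
Op 7: inc R0 by 1 -> R0=(2,0,3) value=5
Op 8: inc R1 by 3 -> R1=(0,3,0) value=3
Op 9: inc R0 by 3 -> R0=(5,0,3) value=8
Op 10: inc R2 by 1 -> R2=(1,0,4) value=5
Op 11: inc R0 by 1 -> R0=(6,0,3) value=9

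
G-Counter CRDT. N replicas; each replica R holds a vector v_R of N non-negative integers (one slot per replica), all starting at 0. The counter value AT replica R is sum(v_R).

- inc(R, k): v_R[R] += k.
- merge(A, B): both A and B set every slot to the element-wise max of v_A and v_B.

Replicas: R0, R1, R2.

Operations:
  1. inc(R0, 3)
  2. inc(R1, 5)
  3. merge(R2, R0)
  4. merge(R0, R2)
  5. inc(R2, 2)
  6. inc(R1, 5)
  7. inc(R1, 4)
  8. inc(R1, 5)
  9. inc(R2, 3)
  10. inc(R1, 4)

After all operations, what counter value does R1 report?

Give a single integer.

Op 1: inc R0 by 3 -> R0=(3,0,0) value=3
Op 2: inc R1 by 5 -> R1=(0,5,0) value=5
Op 3: merge R2<->R0 -> R2=(3,0,0) R0=(3,0,0)
Op 4: merge R0<->R2 -> R0=(3,0,0) R2=(3,0,0)
Op 5: inc R2 by 2 -> R2=(3,0,2) value=5
Op 6: inc R1 by 5 -> R1=(0,10,0) value=10
Op 7: inc R1 by 4 -> R1=(0,14,0) value=14
Op 8: inc R1 by 5 -> R1=(0,19,0) value=19
Op 9: inc R2 by 3 -> R2=(3,0,5) value=8
Op 10: inc R1 by 4 -> R1=(0,23,0) value=23

Answer: 23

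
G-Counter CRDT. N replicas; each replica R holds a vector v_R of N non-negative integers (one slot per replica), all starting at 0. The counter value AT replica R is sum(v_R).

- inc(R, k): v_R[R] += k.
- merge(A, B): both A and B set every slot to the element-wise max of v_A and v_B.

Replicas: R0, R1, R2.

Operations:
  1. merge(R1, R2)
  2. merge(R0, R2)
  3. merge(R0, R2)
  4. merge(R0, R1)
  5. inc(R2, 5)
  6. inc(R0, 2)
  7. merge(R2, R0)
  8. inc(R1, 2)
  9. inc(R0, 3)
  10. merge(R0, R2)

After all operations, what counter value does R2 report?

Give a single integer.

Op 1: merge R1<->R2 -> R1=(0,0,0) R2=(0,0,0)
Op 2: merge R0<->R2 -> R0=(0,0,0) R2=(0,0,0)
Op 3: merge R0<->R2 -> R0=(0,0,0) R2=(0,0,0)
Op 4: merge R0<->R1 -> R0=(0,0,0) R1=(0,0,0)
Op 5: inc R2 by 5 -> R2=(0,0,5) value=5
Op 6: inc R0 by 2 -> R0=(2,0,0) value=2
Op 7: merge R2<->R0 -> R2=(2,0,5) R0=(2,0,5)
Op 8: inc R1 by 2 -> R1=(0,2,0) value=2
Op 9: inc R0 by 3 -> R0=(5,0,5) value=10
Op 10: merge R0<->R2 -> R0=(5,0,5) R2=(5,0,5)

Answer: 10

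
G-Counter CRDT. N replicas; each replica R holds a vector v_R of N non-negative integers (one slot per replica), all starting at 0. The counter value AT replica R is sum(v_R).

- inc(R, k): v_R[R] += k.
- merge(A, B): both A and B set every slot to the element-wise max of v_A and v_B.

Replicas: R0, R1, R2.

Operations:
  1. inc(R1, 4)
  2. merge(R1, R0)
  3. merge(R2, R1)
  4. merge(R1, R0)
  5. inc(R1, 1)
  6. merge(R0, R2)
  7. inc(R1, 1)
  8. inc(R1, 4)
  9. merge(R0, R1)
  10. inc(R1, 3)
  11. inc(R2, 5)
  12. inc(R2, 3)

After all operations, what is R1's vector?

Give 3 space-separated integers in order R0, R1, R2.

Answer: 0 13 0

Derivation:
Op 1: inc R1 by 4 -> R1=(0,4,0) value=4
Op 2: merge R1<->R0 -> R1=(0,4,0) R0=(0,4,0)
Op 3: merge R2<->R1 -> R2=(0,4,0) R1=(0,4,0)
Op 4: merge R1<->R0 -> R1=(0,4,0) R0=(0,4,0)
Op 5: inc R1 by 1 -> R1=(0,5,0) value=5
Op 6: merge R0<->R2 -> R0=(0,4,0) R2=(0,4,0)
Op 7: inc R1 by 1 -> R1=(0,6,0) value=6
Op 8: inc R1 by 4 -> R1=(0,10,0) value=10
Op 9: merge R0<->R1 -> R0=(0,10,0) R1=(0,10,0)
Op 10: inc R1 by 3 -> R1=(0,13,0) value=13
Op 11: inc R2 by 5 -> R2=(0,4,5) value=9
Op 12: inc R2 by 3 -> R2=(0,4,8) value=12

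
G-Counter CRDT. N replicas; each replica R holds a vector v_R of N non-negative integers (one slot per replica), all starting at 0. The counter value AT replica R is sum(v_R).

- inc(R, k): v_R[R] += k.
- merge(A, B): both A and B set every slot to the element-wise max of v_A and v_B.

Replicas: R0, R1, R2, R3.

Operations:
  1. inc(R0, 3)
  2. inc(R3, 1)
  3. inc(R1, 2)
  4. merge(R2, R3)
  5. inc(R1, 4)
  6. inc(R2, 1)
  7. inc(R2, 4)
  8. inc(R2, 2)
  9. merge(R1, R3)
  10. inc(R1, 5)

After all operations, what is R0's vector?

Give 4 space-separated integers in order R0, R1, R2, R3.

Op 1: inc R0 by 3 -> R0=(3,0,0,0) value=3
Op 2: inc R3 by 1 -> R3=(0,0,0,1) value=1
Op 3: inc R1 by 2 -> R1=(0,2,0,0) value=2
Op 4: merge R2<->R3 -> R2=(0,0,0,1) R3=(0,0,0,1)
Op 5: inc R1 by 4 -> R1=(0,6,0,0) value=6
Op 6: inc R2 by 1 -> R2=(0,0,1,1) value=2
Op 7: inc R2 by 4 -> R2=(0,0,5,1) value=6
Op 8: inc R2 by 2 -> R2=(0,0,7,1) value=8
Op 9: merge R1<->R3 -> R1=(0,6,0,1) R3=(0,6,0,1)
Op 10: inc R1 by 5 -> R1=(0,11,0,1) value=12

Answer: 3 0 0 0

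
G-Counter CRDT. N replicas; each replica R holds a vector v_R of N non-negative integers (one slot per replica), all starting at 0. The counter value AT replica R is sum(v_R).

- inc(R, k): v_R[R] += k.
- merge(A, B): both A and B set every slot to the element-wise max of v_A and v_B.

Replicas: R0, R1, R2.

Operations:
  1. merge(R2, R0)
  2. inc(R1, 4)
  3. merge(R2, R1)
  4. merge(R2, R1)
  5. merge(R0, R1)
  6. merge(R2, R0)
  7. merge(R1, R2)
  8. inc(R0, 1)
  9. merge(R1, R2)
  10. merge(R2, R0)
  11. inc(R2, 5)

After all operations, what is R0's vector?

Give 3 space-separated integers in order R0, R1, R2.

Op 1: merge R2<->R0 -> R2=(0,0,0) R0=(0,0,0)
Op 2: inc R1 by 4 -> R1=(0,4,0) value=4
Op 3: merge R2<->R1 -> R2=(0,4,0) R1=(0,4,0)
Op 4: merge R2<->R1 -> R2=(0,4,0) R1=(0,4,0)
Op 5: merge R0<->R1 -> R0=(0,4,0) R1=(0,4,0)
Op 6: merge R2<->R0 -> R2=(0,4,0) R0=(0,4,0)
Op 7: merge R1<->R2 -> R1=(0,4,0) R2=(0,4,0)
Op 8: inc R0 by 1 -> R0=(1,4,0) value=5
Op 9: merge R1<->R2 -> R1=(0,4,0) R2=(0,4,0)
Op 10: merge R2<->R0 -> R2=(1,4,0) R0=(1,4,0)
Op 11: inc R2 by 5 -> R2=(1,4,5) value=10

Answer: 1 4 0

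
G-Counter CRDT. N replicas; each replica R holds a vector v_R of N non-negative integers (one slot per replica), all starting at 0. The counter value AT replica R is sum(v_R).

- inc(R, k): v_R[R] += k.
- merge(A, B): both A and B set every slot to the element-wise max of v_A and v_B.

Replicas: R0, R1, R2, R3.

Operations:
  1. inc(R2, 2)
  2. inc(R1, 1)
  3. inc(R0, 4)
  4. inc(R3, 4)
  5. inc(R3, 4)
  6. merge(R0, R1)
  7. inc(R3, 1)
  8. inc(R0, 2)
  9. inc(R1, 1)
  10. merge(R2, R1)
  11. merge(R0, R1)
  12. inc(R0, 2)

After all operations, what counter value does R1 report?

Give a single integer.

Answer: 10

Derivation:
Op 1: inc R2 by 2 -> R2=(0,0,2,0) value=2
Op 2: inc R1 by 1 -> R1=(0,1,0,0) value=1
Op 3: inc R0 by 4 -> R0=(4,0,0,0) value=4
Op 4: inc R3 by 4 -> R3=(0,0,0,4) value=4
Op 5: inc R3 by 4 -> R3=(0,0,0,8) value=8
Op 6: merge R0<->R1 -> R0=(4,1,0,0) R1=(4,1,0,0)
Op 7: inc R3 by 1 -> R3=(0,0,0,9) value=9
Op 8: inc R0 by 2 -> R0=(6,1,0,0) value=7
Op 9: inc R1 by 1 -> R1=(4,2,0,0) value=6
Op 10: merge R2<->R1 -> R2=(4,2,2,0) R1=(4,2,2,0)
Op 11: merge R0<->R1 -> R0=(6,2,2,0) R1=(6,2,2,0)
Op 12: inc R0 by 2 -> R0=(8,2,2,0) value=12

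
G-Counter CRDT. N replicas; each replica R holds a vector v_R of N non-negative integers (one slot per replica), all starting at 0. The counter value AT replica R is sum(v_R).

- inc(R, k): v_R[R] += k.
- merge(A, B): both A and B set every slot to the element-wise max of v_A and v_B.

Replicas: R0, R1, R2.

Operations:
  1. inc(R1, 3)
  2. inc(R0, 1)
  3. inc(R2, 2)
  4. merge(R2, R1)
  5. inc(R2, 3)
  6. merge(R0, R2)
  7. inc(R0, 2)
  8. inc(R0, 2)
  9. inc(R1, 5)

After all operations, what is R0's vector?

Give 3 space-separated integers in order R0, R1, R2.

Op 1: inc R1 by 3 -> R1=(0,3,0) value=3
Op 2: inc R0 by 1 -> R0=(1,0,0) value=1
Op 3: inc R2 by 2 -> R2=(0,0,2) value=2
Op 4: merge R2<->R1 -> R2=(0,3,2) R1=(0,3,2)
Op 5: inc R2 by 3 -> R2=(0,3,5) value=8
Op 6: merge R0<->R2 -> R0=(1,3,5) R2=(1,3,5)
Op 7: inc R0 by 2 -> R0=(3,3,5) value=11
Op 8: inc R0 by 2 -> R0=(5,3,5) value=13
Op 9: inc R1 by 5 -> R1=(0,8,2) value=10

Answer: 5 3 5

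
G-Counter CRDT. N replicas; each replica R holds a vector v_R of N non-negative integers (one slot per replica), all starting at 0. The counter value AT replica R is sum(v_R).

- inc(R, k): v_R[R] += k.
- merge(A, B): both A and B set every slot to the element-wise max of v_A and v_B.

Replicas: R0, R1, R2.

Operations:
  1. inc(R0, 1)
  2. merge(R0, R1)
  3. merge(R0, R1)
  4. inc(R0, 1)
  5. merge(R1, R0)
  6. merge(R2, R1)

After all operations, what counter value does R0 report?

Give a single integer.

Op 1: inc R0 by 1 -> R0=(1,0,0) value=1
Op 2: merge R0<->R1 -> R0=(1,0,0) R1=(1,0,0)
Op 3: merge R0<->R1 -> R0=(1,0,0) R1=(1,0,0)
Op 4: inc R0 by 1 -> R0=(2,0,0) value=2
Op 5: merge R1<->R0 -> R1=(2,0,0) R0=(2,0,0)
Op 6: merge R2<->R1 -> R2=(2,0,0) R1=(2,0,0)

Answer: 2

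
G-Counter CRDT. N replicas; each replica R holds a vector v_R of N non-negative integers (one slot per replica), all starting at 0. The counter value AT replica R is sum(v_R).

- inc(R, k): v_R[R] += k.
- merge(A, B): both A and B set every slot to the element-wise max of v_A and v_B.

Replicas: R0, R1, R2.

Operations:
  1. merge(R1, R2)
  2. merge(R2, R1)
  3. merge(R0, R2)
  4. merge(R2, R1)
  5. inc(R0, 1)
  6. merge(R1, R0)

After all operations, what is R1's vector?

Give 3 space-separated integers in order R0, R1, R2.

Op 1: merge R1<->R2 -> R1=(0,0,0) R2=(0,0,0)
Op 2: merge R2<->R1 -> R2=(0,0,0) R1=(0,0,0)
Op 3: merge R0<->R2 -> R0=(0,0,0) R2=(0,0,0)
Op 4: merge R2<->R1 -> R2=(0,0,0) R1=(0,0,0)
Op 5: inc R0 by 1 -> R0=(1,0,0) value=1
Op 6: merge R1<->R0 -> R1=(1,0,0) R0=(1,0,0)

Answer: 1 0 0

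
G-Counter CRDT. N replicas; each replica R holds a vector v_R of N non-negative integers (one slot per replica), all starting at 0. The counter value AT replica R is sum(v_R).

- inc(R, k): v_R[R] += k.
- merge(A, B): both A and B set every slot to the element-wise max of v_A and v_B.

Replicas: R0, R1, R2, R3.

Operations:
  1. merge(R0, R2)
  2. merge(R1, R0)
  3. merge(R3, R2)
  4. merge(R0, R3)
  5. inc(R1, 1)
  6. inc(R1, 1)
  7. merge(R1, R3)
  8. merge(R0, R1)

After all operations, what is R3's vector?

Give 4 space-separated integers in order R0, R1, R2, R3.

Answer: 0 2 0 0

Derivation:
Op 1: merge R0<->R2 -> R0=(0,0,0,0) R2=(0,0,0,0)
Op 2: merge R1<->R0 -> R1=(0,0,0,0) R0=(0,0,0,0)
Op 3: merge R3<->R2 -> R3=(0,0,0,0) R2=(0,0,0,0)
Op 4: merge R0<->R3 -> R0=(0,0,0,0) R3=(0,0,0,0)
Op 5: inc R1 by 1 -> R1=(0,1,0,0) value=1
Op 6: inc R1 by 1 -> R1=(0,2,0,0) value=2
Op 7: merge R1<->R3 -> R1=(0,2,0,0) R3=(0,2,0,0)
Op 8: merge R0<->R1 -> R0=(0,2,0,0) R1=(0,2,0,0)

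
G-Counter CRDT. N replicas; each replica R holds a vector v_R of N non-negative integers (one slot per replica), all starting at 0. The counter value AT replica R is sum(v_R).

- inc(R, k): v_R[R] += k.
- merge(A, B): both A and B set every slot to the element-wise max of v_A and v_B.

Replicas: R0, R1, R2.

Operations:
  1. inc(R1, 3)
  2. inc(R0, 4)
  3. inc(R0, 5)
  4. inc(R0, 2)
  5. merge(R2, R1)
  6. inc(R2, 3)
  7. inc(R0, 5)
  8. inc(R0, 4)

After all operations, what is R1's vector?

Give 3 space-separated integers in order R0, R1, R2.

Answer: 0 3 0

Derivation:
Op 1: inc R1 by 3 -> R1=(0,3,0) value=3
Op 2: inc R0 by 4 -> R0=(4,0,0) value=4
Op 3: inc R0 by 5 -> R0=(9,0,0) value=9
Op 4: inc R0 by 2 -> R0=(11,0,0) value=11
Op 5: merge R2<->R1 -> R2=(0,3,0) R1=(0,3,0)
Op 6: inc R2 by 3 -> R2=(0,3,3) value=6
Op 7: inc R0 by 5 -> R0=(16,0,0) value=16
Op 8: inc R0 by 4 -> R0=(20,0,0) value=20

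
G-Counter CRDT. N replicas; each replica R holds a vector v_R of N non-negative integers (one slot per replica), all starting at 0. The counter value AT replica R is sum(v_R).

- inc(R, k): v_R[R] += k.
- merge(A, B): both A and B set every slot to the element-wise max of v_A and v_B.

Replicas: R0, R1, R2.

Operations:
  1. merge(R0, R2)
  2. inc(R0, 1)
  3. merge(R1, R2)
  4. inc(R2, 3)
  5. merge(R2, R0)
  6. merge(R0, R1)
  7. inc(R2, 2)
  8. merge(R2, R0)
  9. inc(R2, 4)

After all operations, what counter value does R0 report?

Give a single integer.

Answer: 6

Derivation:
Op 1: merge R0<->R2 -> R0=(0,0,0) R2=(0,0,0)
Op 2: inc R0 by 1 -> R0=(1,0,0) value=1
Op 3: merge R1<->R2 -> R1=(0,0,0) R2=(0,0,0)
Op 4: inc R2 by 3 -> R2=(0,0,3) value=3
Op 5: merge R2<->R0 -> R2=(1,0,3) R0=(1,0,3)
Op 6: merge R0<->R1 -> R0=(1,0,3) R1=(1,0,3)
Op 7: inc R2 by 2 -> R2=(1,0,5) value=6
Op 8: merge R2<->R0 -> R2=(1,0,5) R0=(1,0,5)
Op 9: inc R2 by 4 -> R2=(1,0,9) value=10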